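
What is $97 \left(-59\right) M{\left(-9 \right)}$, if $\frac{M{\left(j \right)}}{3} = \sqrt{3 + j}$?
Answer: $- 17169 i \sqrt{6} \approx - 42055.0 i$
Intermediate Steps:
$M{\left(j \right)} = 3 \sqrt{3 + j}$
$97 \left(-59\right) M{\left(-9 \right)} = 97 \left(-59\right) 3 \sqrt{3 - 9} = - 5723 \cdot 3 \sqrt{-6} = - 5723 \cdot 3 i \sqrt{6} = - 17169 i \sqrt{6}$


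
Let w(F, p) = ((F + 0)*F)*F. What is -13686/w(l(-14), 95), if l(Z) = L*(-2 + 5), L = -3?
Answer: 4562/243 ≈ 18.774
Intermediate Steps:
l(Z) = -9 (l(Z) = -3*(-2 + 5) = -3*3 = -9)
w(F, p) = F**3 (w(F, p) = (F*F)*F = F**2*F = F**3)
-13686/w(l(-14), 95) = -13686/((-9)**3) = -13686/(-729) = -13686*(-1/729) = 4562/243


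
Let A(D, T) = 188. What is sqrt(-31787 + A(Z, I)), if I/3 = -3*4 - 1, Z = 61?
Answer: 3*I*sqrt(3511) ≈ 177.76*I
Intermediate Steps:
I = -39 (I = 3*(-3*4 - 1) = 3*(-12 - 1) = 3*(-13) = -39)
sqrt(-31787 + A(Z, I)) = sqrt(-31787 + 188) = sqrt(-31599) = 3*I*sqrt(3511)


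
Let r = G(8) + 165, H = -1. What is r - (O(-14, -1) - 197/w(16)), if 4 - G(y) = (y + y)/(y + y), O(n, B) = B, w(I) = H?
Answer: -28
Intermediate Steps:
w(I) = -1
G(y) = 3 (G(y) = 4 - (y + y)/(y + y) = 4 - 2*y/(2*y) = 4 - 2*y*1/(2*y) = 4 - 1*1 = 4 - 1 = 3)
r = 168 (r = 3 + 165 = 168)
r - (O(-14, -1) - 197/w(16)) = 168 - (-1 - 197/(-1)) = 168 - (-1 - 197*(-1)) = 168 - (-1 - 1*(-197)) = 168 - (-1 + 197) = 168 - 1*196 = 168 - 196 = -28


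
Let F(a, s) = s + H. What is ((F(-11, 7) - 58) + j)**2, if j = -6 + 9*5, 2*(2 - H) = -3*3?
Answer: 121/4 ≈ 30.250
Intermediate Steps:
H = 13/2 (H = 2 - (-3)*3/2 = 2 - 1/2*(-9) = 2 + 9/2 = 13/2 ≈ 6.5000)
F(a, s) = 13/2 + s (F(a, s) = s + 13/2 = 13/2 + s)
j = 39 (j = -6 + 45 = 39)
((F(-11, 7) - 58) + j)**2 = (((13/2 + 7) - 58) + 39)**2 = ((27/2 - 58) + 39)**2 = (-89/2 + 39)**2 = (-11/2)**2 = 121/4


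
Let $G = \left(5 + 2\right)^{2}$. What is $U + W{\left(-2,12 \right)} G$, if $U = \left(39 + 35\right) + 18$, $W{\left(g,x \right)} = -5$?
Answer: $-153$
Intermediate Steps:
$G = 49$ ($G = 7^{2} = 49$)
$U = 92$ ($U = 74 + 18 = 92$)
$U + W{\left(-2,12 \right)} G = 92 - 245 = -153$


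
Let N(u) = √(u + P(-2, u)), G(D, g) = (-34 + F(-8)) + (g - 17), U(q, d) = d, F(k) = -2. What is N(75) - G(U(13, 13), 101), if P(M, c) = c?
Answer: -48 + 5*√6 ≈ -35.753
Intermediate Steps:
G(D, g) = -53 + g (G(D, g) = (-34 - 2) + (g - 17) = -36 + (-17 + g) = -53 + g)
N(u) = √2*√u (N(u) = √(u + u) = √(2*u) = √2*√u)
N(75) - G(U(13, 13), 101) = √2*√75 - (-53 + 101) = √2*(5*√3) - 1*48 = 5*√6 - 48 = -48 + 5*√6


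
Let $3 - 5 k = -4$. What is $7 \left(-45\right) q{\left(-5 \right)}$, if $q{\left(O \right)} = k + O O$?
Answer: $-8316$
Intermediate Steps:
$k = \frac{7}{5}$ ($k = \frac{3}{5} - - \frac{4}{5} = \frac{3}{5} + \frac{4}{5} = \frac{7}{5} \approx 1.4$)
$q{\left(O \right)} = \frac{7}{5} + O^{2}$ ($q{\left(O \right)} = \frac{7}{5} + O O = \frac{7}{5} + O^{2}$)
$7 \left(-45\right) q{\left(-5 \right)} = 7 \left(-45\right) \left(\frac{7}{5} + \left(-5\right)^{2}\right) = - 315 \left(\frac{7}{5} + 25\right) = \left(-315\right) \frac{132}{5} = -8316$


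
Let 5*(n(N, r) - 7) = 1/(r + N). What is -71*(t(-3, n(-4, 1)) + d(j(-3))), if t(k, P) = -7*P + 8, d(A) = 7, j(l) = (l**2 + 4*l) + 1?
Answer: 35713/15 ≈ 2380.9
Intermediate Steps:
n(N, r) = 7 + 1/(5*(N + r)) (n(N, r) = 7 + 1/(5*(r + N)) = 7 + 1/(5*(N + r)))
j(l) = 1 + l**2 + 4*l
t(k, P) = 8 - 7*P
-71*(t(-3, n(-4, 1)) + d(j(-3))) = -71*((8 - 7*(1/5 + 7*(-4) + 7*1)/(-4 + 1)) + 7) = -71*((8 - 7*(1/5 - 28 + 7)/(-3)) + 7) = -71*((8 - (-7)*(-104)/(3*5)) + 7) = -71*((8 - 7*104/15) + 7) = -71*((8 - 728/15) + 7) = -71*(-608/15 + 7) = -71*(-503/15) = 35713/15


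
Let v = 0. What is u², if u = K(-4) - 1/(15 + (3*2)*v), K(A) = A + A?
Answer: 14641/225 ≈ 65.071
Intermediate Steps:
K(A) = 2*A
u = -121/15 (u = 2*(-4) - 1/(15 + (3*2)*0) = -8 - 1/(15 + 6*0) = -8 - 1/(15 + 0) = -8 - 1/15 = -121/15 ≈ -8.0667)
u² = (-121/15)² = 14641/225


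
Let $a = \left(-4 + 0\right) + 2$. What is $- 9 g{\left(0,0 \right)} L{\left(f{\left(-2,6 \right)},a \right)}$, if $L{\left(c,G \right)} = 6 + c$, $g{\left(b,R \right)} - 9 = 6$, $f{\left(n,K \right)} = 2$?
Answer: $-1080$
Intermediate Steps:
$g{\left(b,R \right)} = 15$ ($g{\left(b,R \right)} = 9 + 6 = 15$)
$a = -2$ ($a = -4 + 2 = -2$)
$- 9 g{\left(0,0 \right)} L{\left(f{\left(-2,6 \right)},a \right)} = \left(-9\right) 15 \left(6 + 2\right) = \left(-135\right) 8 = -1080$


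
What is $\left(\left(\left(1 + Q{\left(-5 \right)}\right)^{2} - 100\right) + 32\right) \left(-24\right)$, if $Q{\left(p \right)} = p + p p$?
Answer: $-8952$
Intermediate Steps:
$Q{\left(p \right)} = p + p^{2}$
$\left(\left(\left(1 + Q{\left(-5 \right)}\right)^{2} - 100\right) + 32\right) \left(-24\right) = \left(\left(\left(1 - 5 \left(1 - 5\right)\right)^{2} - 100\right) + 32\right) \left(-24\right) = \left(\left(\left(1 - -20\right)^{2} - 100\right) + 32\right) \left(-24\right) = \left(\left(\left(1 + 20\right)^{2} - 100\right) + 32\right) \left(-24\right) = \left(\left(21^{2} - 100\right) + 32\right) \left(-24\right) = \left(\left(441 - 100\right) + 32\right) \left(-24\right) = \left(341 + 32\right) \left(-24\right) = 373 \left(-24\right) = -8952$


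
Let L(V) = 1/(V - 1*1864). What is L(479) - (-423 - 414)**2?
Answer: -970288066/1385 ≈ -7.0057e+5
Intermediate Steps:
L(V) = 1/(-1864 + V) (L(V) = 1/(V - 1864) = 1/(-1864 + V))
L(479) - (-423 - 414)**2 = 1/(-1864 + 479) - (-423 - 414)**2 = 1/(-1385) - 1*(-837)**2 = -1/1385 - 1*700569 = -1/1385 - 700569 = -970288066/1385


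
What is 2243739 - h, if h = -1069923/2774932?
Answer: 6226224220671/2774932 ≈ 2.2437e+6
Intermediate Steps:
h = -1069923/2774932 (h = -1069923*1/2774932 = -1069923/2774932 ≈ -0.38557)
2243739 - h = 2243739 - 1*(-1069923/2774932) = 2243739 + 1069923/2774932 = 6226224220671/2774932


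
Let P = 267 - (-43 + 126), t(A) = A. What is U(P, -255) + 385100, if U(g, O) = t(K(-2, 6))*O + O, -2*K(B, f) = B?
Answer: 384590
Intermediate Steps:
K(B, f) = -B/2
P = 184 (P = 267 - 1*83 = 267 - 83 = 184)
U(g, O) = 2*O (U(g, O) = (-½*(-2))*O + O = 1*O + O = O + O = 2*O)
U(P, -255) + 385100 = 2*(-255) + 385100 = -510 + 385100 = 384590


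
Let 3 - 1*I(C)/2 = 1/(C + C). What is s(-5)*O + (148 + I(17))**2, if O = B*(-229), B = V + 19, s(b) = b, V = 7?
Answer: 15452219/289 ≈ 53468.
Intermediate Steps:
I(C) = 6 - 1/C (I(C) = 6 - 2/(C + C) = 6 - 2*1/(2*C) = 6 - 1/C)
B = 26 (B = 7 + 19 = 26)
O = -5954 (O = 26*(-229) = -5954)
s(-5)*O + (148 + I(17))**2 = -5*(-5954) + (148 + (6 - 1/17))**2 = 29770 + (148 + (6 - 1*1/17))**2 = 29770 + (148 + (6 - 1/17))**2 = 29770 + (148 + 101/17)**2 = 29770 + (2617/17)**2 = 29770 + 6848689/289 = 15452219/289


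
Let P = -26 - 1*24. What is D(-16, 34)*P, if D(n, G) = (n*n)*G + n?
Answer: -434400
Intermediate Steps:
P = -50 (P = -26 - 24 = -50)
D(n, G) = n + G*n**2 (D(n, G) = n**2*G + n = G*n**2 + n = n + G*n**2)
D(-16, 34)*P = -16*(1 + 34*(-16))*(-50) = -16*(1 - 544)*(-50) = -16*(-543)*(-50) = 8688*(-50) = -434400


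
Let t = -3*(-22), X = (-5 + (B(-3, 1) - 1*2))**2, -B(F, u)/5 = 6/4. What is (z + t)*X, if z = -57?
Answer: 7569/4 ≈ 1892.3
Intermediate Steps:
B(F, u) = -15/2 (B(F, u) = -30/4 = -5*3/2 = -15/2)
X = 841/4 (X = (-5 + (-15/2 - 1*2))**2 = (-5 + (-15/2 - 2))**2 = (-5 - 19/2)**2 = (-29/2)**2 = 841/4 ≈ 210.25)
t = 66
(z + t)*X = (-57 + 66)*(841/4) = 9*(841/4) = 7569/4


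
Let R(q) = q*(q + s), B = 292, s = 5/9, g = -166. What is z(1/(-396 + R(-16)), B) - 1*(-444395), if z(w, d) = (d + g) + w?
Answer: 595658131/1340 ≈ 4.4452e+5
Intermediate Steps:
s = 5/9 (s = 5*(⅑) = 5/9 ≈ 0.55556)
R(q) = q*(5/9 + q) (R(q) = q*(q + 5/9) = q*(5/9 + q))
z(w, d) = -166 + d + w (z(w, d) = (d - 166) + w = (-166 + d) + w = -166 + d + w)
z(1/(-396 + R(-16)), B) - 1*(-444395) = (-166 + 292 + 1/(-396 + (⅑)*(-16)*(5 + 9*(-16)))) - 1*(-444395) = (-166 + 292 + 1/(-396 + (⅑)*(-16)*(5 - 144))) + 444395 = (-166 + 292 + 1/(-396 + (⅑)*(-16)*(-139))) + 444395 = (-166 + 292 + 1/(-396 + 2224/9)) + 444395 = (-166 + 292 + 1/(-1340/9)) + 444395 = (-166 + 292 - 9/1340) + 444395 = 168831/1340 + 444395 = 595658131/1340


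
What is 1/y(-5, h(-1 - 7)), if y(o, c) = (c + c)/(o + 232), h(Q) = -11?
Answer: -227/22 ≈ -10.318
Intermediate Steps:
y(o, c) = 2*c/(232 + o) (y(o, c) = (2*c)/(232 + o) = 2*c/(232 + o))
1/y(-5, h(-1 - 7)) = 1/(2*(-11)/(232 - 5)) = 1/(2*(-11)/227) = 1/(2*(-11)*(1/227)) = 1/(-22/227) = -227/22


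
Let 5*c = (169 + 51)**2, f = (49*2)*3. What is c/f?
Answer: 4840/147 ≈ 32.925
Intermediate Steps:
f = 294 (f = 98*3 = 294)
c = 9680 (c = (169 + 51)**2/5 = (1/5)*220**2 = (1/5)*48400 = 9680)
c/f = 9680/294 = 9680*(1/294) = 4840/147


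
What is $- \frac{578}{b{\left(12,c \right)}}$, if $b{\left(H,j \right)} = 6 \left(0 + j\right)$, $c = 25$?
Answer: $- \frac{289}{75} \approx -3.8533$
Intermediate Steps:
$b{\left(H,j \right)} = 6 j$
$- \frac{578}{b{\left(12,c \right)}} = - \frac{578}{6 \cdot 25} = - \frac{578}{150} = \left(-578\right) \frac{1}{150} = - \frac{289}{75}$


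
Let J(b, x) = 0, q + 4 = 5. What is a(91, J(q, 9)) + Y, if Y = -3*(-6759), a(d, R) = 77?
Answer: 20354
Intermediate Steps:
q = 1 (q = -4 + 5 = 1)
Y = 20277
a(91, J(q, 9)) + Y = 77 + 20277 = 20354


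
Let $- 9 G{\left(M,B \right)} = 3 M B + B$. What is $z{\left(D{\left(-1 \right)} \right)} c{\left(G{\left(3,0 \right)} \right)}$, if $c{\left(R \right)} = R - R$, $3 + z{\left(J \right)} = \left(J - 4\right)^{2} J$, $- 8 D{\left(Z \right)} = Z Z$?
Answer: $0$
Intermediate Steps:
$D{\left(Z \right)} = - \frac{Z^{2}}{8}$ ($D{\left(Z \right)} = - \frac{Z Z}{8} = - \frac{Z^{2}}{8}$)
$G{\left(M,B \right)} = - \frac{B}{9} - \frac{B M}{3}$ ($G{\left(M,B \right)} = - \frac{3 M B + B}{9} = - \frac{3 B M + B}{9} = - \frac{B + 3 B M}{9} = - \frac{B}{9} - \frac{B M}{3}$)
$z{\left(J \right)} = -3 + J \left(-4 + J\right)^{2}$ ($z{\left(J \right)} = -3 + \left(J - 4\right)^{2} J = -3 + \left(-4 + J\right)^{2} J = -3 + J \left(-4 + J\right)^{2}$)
$c{\left(R \right)} = 0$
$z{\left(D{\left(-1 \right)} \right)} c{\left(G{\left(3,0 \right)} \right)} = \left(-3 + - \frac{\left(-1\right)^{2}}{8} \left(-4 - \frac{\left(-1\right)^{2}}{8}\right)^{2}\right) 0 = \left(-3 + \left(- \frac{1}{8}\right) 1 \left(-4 - \frac{1}{8}\right)^{2}\right) 0 = \left(-3 - \frac{\left(-4 - \frac{1}{8}\right)^{2}}{8}\right) 0 = \left(-3 - \frac{\left(- \frac{33}{8}\right)^{2}}{8}\right) 0 = \left(-3 - \frac{1089}{512}\right) 0 = \left(- \frac{2625}{512}\right) 0 = 0$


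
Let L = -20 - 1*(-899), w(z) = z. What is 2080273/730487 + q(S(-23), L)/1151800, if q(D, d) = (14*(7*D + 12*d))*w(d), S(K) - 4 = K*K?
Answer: 65377657911269/420687463300 ≈ 155.41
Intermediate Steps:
S(K) = 4 + K² (S(K) = 4 + K*K = 4 + K²)
L = 879 (L = -20 + 899 = 879)
q(D, d) = d*(98*D + 168*d) (q(D, d) = (14*(7*D + 12*d))*d = (98*D + 168*d)*d = d*(98*D + 168*d))
2080273/730487 + q(S(-23), L)/1151800 = 2080273/730487 + (14*879*(7*(4 + (-23)²) + 12*879))/1151800 = 2080273*(1/730487) + (14*879*(7*(4 + 529) + 10548))*(1/1151800) = 2080273/730487 + (14*879*(7*533 + 10548))*(1/1151800) = 2080273/730487 + (14*879*(3731 + 10548))*(1/1151800) = 2080273/730487 + (14*879*14279)*(1/1151800) = 2080273/730487 + 175717374*(1/1151800) = 2080273/730487 + 87858687/575900 = 65377657911269/420687463300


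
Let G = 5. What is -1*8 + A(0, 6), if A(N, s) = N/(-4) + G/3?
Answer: -19/3 ≈ -6.3333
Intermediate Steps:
A(N, s) = 5/3 - N/4 (A(N, s) = N/(-4) + 5/3 = N*(-1/4) + 5*(1/3) = -N/4 + 5/3 = 5/3 - N/4)
-1*8 + A(0, 6) = -1*8 + (5/3 - 1/4*0) = -8 + (5/3 + 0) = -8 + 5/3 = -19/3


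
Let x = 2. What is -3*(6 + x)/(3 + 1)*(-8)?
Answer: 48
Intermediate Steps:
-3*(6 + x)/(3 + 1)*(-8) = -3*(6 + 2)/(3 + 1)*(-8) = -24/4*(-8) = -3*2*(-8) = -6*(-8) = 48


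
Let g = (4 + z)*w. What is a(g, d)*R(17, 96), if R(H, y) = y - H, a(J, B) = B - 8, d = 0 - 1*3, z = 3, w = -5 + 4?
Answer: -869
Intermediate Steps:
w = -1
d = -3 (d = 0 - 3 = -3)
g = -7 (g = (4 + 3)*(-1) = 7*(-1) = -7)
a(J, B) = -8 + B
a(g, d)*R(17, 96) = (-8 - 3)*(96 - 1*17) = -11*(96 - 17) = -11*79 = -869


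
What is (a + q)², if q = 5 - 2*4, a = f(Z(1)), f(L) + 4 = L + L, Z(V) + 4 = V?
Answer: 169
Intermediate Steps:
Z(V) = -4 + V
f(L) = -4 + 2*L (f(L) = -4 + (L + L) = -4 + 2*L)
a = -10 (a = -4 + 2*(-4 + 1) = -4 + 2*(-3) = -4 - 6 = -10)
q = -3 (q = 5 - 8 = -3)
(a + q)² = (-10 - 3)² = (-13)² = 169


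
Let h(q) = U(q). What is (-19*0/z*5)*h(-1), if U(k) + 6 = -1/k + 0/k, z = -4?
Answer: 0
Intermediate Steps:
U(k) = -6 - 1/k (U(k) = -6 + (-1/k + 0/k) = -6 + (-1/k + 0) = -6 - 1/k)
h(q) = -6 - 1/q
(-19*0/z*5)*h(-1) = (-19*0/(-4)*5)*(-6 - 1/(-1)) = (-19*0*(-¼)*5)*(-6 - 1*(-1)) = (-0*5)*(-6 + 1) = -19*0*(-5) = 0*(-5) = 0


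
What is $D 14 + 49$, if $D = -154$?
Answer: $-2107$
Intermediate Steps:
$D 14 + 49 = \left(-154\right) 14 + 49 = -2156 + 49 = -2107$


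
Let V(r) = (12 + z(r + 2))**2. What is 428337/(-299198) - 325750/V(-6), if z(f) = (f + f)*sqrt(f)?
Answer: 1355925739/5983960 - 3909*I/5 ≈ 226.59 - 781.8*I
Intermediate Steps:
z(f) = 2*f**(3/2) (z(f) = (2*f)*sqrt(f) = 2*f**(3/2))
V(r) = (12 + 2*(2 + r)**(3/2))**2 (V(r) = (12 + 2*(r + 2)**(3/2))**2 = (12 + 2*(2 + r)**(3/2))**2)
428337/(-299198) - 325750/V(-6) = 428337/(-299198) - 325750*1/(4*(6 + (2 - 6)**(3/2))**2) = 428337*(-1/299198) - 325750*1/(4*(6 + (-4)**(3/2))**2) = -428337/299198 - 325750*1/(4*(6 - 8*I)**2) = -428337/299198 - 162875/(2*(6 - 8*I)**2)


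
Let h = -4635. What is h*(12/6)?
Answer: -9270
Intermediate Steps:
h*(12/6) = -55620/6 = -4635*2 = -9270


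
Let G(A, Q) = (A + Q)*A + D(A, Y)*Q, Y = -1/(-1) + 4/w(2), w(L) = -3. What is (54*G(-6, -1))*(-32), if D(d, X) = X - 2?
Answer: -76608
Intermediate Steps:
Y = -1/3 (Y = -1/(-1) + 4/(-3) = -1*(-1) + 4*(-1/3) = 1 - 4/3 = -1/3 ≈ -0.33333)
D(d, X) = -2 + X
G(A, Q) = -7*Q/3 + A*(A + Q) (G(A, Q) = (A + Q)*A + (-2 - 1/3)*Q = A*(A + Q) - 7*Q/3 = -7*Q/3 + A*(A + Q))
(54*G(-6, -1))*(-32) = (54*((-6)**2 - 7/3*(-1) - 6*(-1)))*(-32) = (54*(36 + 7/3 + 6))*(-32) = (54*(133/3))*(-32) = 2394*(-32) = -76608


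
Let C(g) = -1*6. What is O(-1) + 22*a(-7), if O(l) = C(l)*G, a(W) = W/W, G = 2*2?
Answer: -2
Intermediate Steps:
C(g) = -6
G = 4
a(W) = 1
O(l) = -24 (O(l) = -6*4 = -24)
O(-1) + 22*a(-7) = -24 + 22*1 = -24 + 22 = -2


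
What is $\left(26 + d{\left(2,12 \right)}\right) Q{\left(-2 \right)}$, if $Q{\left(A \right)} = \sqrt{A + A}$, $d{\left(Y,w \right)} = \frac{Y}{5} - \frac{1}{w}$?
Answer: $\frac{1579 i}{30} \approx 52.633 i$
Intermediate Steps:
$d{\left(Y,w \right)} = - \frac{1}{w} + \frac{Y}{5}$ ($d{\left(Y,w \right)} = Y \frac{1}{5} - \frac{1}{w} = \frac{Y}{5} - \frac{1}{w} = - \frac{1}{w} + \frac{Y}{5}$)
$Q{\left(A \right)} = \sqrt{2} \sqrt{A}$ ($Q{\left(A \right)} = \sqrt{2 A} = \sqrt{2} \sqrt{A}$)
$\left(26 + d{\left(2,12 \right)}\right) Q{\left(-2 \right)} = \left(26 + \left(- \frac{1}{12} + \frac{1}{5} \cdot 2\right)\right) \sqrt{2} \sqrt{-2} = \left(26 + \left(\left(-1\right) \frac{1}{12} + \frac{2}{5}\right)\right) \sqrt{2} i \sqrt{2} = \left(26 + \left(- \frac{1}{12} + \frac{2}{5}\right)\right) 2 i = \left(26 + \frac{19}{60}\right) 2 i = \frac{1579 \cdot 2 i}{60} = \frac{1579 i}{30}$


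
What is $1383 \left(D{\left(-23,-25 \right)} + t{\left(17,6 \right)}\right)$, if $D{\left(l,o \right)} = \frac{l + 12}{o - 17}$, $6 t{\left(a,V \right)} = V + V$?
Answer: $\frac{43795}{14} \approx 3128.2$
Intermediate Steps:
$t{\left(a,V \right)} = \frac{V}{3}$ ($t{\left(a,V \right)} = \frac{V + V}{6} = \frac{2 V}{6} = \frac{V}{3}$)
$D{\left(l,o \right)} = \frac{12 + l}{-17 + o}$
$1383 \left(D{\left(-23,-25 \right)} + t{\left(17,6 \right)}\right) = 1383 \left(\frac{12 - 23}{-17 - 25} + \frac{1}{3} \cdot 6\right) = 1383 \left(\frac{1}{-42} \left(-11\right) + 2\right) = 1383 \left(\left(- \frac{1}{42}\right) \left(-11\right) + 2\right) = 1383 \left(\frac{11}{42} + 2\right) = 1383 \cdot \frac{95}{42} = \frac{43795}{14}$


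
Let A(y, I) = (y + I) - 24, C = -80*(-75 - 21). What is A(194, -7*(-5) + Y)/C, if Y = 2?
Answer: 69/2560 ≈ 0.026953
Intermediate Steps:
C = 7680 (C = -80*(-96) = 7680)
A(y, I) = -24 + I + y (A(y, I) = (I + y) - 24 = -24 + I + y)
A(194, -7*(-5) + Y)/C = (-24 + (-7*(-5) + 2) + 194)/7680 = (-24 + (35 + 2) + 194)*(1/7680) = (-24 + 37 + 194)*(1/7680) = 207*(1/7680) = 69/2560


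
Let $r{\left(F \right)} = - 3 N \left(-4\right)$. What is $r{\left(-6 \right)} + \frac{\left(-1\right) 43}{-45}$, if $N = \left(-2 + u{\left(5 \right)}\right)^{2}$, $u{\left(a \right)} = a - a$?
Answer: $\frac{2203}{45} \approx 48.956$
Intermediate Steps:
$u{\left(a \right)} = 0$
$N = 4$ ($N = \left(-2 + 0\right)^{2} = \left(-2\right)^{2} = 4$)
$r{\left(F \right)} = 48$ ($r{\left(F \right)} = \left(-3\right) 4 \left(-4\right) = \left(-12\right) \left(-4\right) = 48$)
$r{\left(-6 \right)} + \frac{\left(-1\right) 43}{-45} = 48 + \frac{\left(-1\right) 43}{-45} = 48 - - \frac{43}{45} = 48 + \frac{43}{45} = \frac{2203}{45}$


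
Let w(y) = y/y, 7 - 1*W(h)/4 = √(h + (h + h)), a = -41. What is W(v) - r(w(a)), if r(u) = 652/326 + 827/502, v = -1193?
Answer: 12225/502 - 4*I*√3579 ≈ 24.353 - 239.3*I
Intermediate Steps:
W(h) = 28 - 4*√3*√h (W(h) = 28 - 4*√(h + (h + h)) = 28 - 4*√(h + 2*h) = 28 - 4*√3*√h)
w(y) = 1
r(u) = 1831/502 (r(u) = 652*(1/326) + 827*(1/502) = 2 + 827/502 = 1831/502)
W(v) - r(w(a)) = (28 - 4*√3*√(-1193)) - 1*1831/502 = (28 - 4*√3*I*√1193) - 1831/502 = (28 - 4*I*√3579) - 1831/502 = 12225/502 - 4*I*√3579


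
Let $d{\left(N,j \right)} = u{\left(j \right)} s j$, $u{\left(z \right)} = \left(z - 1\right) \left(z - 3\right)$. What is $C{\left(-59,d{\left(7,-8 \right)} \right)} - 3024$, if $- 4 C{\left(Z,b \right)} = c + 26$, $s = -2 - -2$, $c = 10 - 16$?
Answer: $-3029$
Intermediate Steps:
$u{\left(z \right)} = \left(-1 + z\right) \left(-3 + z\right)$
$c = -6$
$s = 0$ ($s = -2 + 2 = 0$)
$d{\left(N,j \right)} = 0$ ($d{\left(N,j \right)} = \left(3 + j^{2} - 4 j\right) 0 j = 0 j = 0$)
$C{\left(Z,b \right)} = -5$ ($C{\left(Z,b \right)} = - \frac{-6 + 26}{4} = \left(- \frac{1}{4}\right) 20 = -5$)
$C{\left(-59,d{\left(7,-8 \right)} \right)} - 3024 = -5 - 3024 = -3029$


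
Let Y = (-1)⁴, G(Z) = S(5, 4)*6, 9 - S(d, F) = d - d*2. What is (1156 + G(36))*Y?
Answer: 1240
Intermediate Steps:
S(d, F) = 9 + d (S(d, F) = 9 - (d - d*2) = 9 - (d - 2*d) = 9 - (-1)*d = 9 + d)
G(Z) = 84 (G(Z) = (9 + 5)*6 = 14*6 = 84)
Y = 1
(1156 + G(36))*Y = (1156 + 84)*1 = 1240*1 = 1240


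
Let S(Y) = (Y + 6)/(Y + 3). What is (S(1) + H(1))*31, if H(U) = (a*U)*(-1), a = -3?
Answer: 589/4 ≈ 147.25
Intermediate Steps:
H(U) = 3*U (H(U) = -3*U*(-1) = 3*U)
S(Y) = (6 + Y)/(3 + Y)
(S(1) + H(1))*31 = ((6 + 1)/(3 + 1) + 3*1)*31 = (7/4 + 3)*31 = (19/4)*31 = 589/4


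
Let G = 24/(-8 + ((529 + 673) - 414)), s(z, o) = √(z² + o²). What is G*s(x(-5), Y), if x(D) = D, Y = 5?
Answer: 2*√2/13 ≈ 0.21757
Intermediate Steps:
s(z, o) = √(o² + z²)
G = 2/65 (G = 24/(-8 + (1202 - 414)) = 24/(-8 + 788) = 24/780 = (1/780)*24 = 2/65 ≈ 0.030769)
G*s(x(-5), Y) = 2*√(5² + (-5)²)/65 = 2*√(25 + 25)/65 = 2*√50/65 = 2*(5*√2)/65 = 2*√2/13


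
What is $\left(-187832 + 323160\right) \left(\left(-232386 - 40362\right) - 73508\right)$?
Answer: $-46858131968$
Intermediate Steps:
$\left(-187832 + 323160\right) \left(\left(-232386 - 40362\right) - 73508\right) = 135328 \left(-272748 - 73508\right) = 135328 \left(-346256\right) = -46858131968$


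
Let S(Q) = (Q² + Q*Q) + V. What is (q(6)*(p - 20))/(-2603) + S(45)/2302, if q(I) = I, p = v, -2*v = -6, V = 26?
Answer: 5422316/2996053 ≈ 1.8098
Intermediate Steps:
v = 3 (v = -½*(-6) = 3)
p = 3
S(Q) = 26 + 2*Q² (S(Q) = (Q² + Q*Q) + 26 = (Q² + Q²) + 26 = 2*Q² + 26 = 26 + 2*Q²)
(q(6)*(p - 20))/(-2603) + S(45)/2302 = (6*(3 - 20))/(-2603) + (26 + 2*45²)/2302 = (6*(-17))*(-1/2603) + (26 + 2*2025)*(1/2302) = -102*(-1/2603) + (26 + 4050)*(1/2302) = 102/2603 + 4076*(1/2302) = 102/2603 + 2038/1151 = 5422316/2996053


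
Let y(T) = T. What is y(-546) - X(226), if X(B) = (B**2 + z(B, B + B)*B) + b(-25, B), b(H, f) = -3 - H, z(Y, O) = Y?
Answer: -102720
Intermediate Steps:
X(B) = 22 + 2*B**2 (X(B) = (B**2 + B*B) + (-3 - 1*(-25)) = (B**2 + B**2) + (-3 + 25) = 2*B**2 + 22 = 22 + 2*B**2)
y(-546) - X(226) = -546 - (22 + 2*226**2) = -546 - (22 + 2*51076) = -546 - (22 + 102152) = -546 - 1*102174 = -546 - 102174 = -102720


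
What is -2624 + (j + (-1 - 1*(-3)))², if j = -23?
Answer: -2183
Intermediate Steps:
-2624 + (j + (-1 - 1*(-3)))² = -2624 + (-23 + (-1 - 1*(-3)))² = -2624 + (-23 + (-1 + 3))² = -2624 + (-23 + 2)² = -2624 + (-21)² = -2624 + 441 = -2183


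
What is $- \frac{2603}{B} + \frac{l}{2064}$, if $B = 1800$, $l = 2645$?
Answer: $- \frac{25483}{154800} \approx -0.16462$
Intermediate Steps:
$- \frac{2603}{B} + \frac{l}{2064} = - \frac{2603}{1800} + \frac{2645}{2064} = - \frac{25483}{154800}$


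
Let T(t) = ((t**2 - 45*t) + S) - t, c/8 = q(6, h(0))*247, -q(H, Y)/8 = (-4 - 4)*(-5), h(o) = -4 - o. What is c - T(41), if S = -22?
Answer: -632093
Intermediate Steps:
q(H, Y) = -320 (q(H, Y) = -8*(-4 - 4)*(-5) = -(-64)*(-5) = -8*40 = -320)
c = -632320 (c = 8*(-320*247) = 8*(-79040) = -632320)
T(t) = -22 + t**2 - 46*t (T(t) = ((t**2 - 45*t) - 22) - t = (-22 + t**2 - 45*t) - t = -22 + t**2 - 46*t)
c - T(41) = -632320 - (-22 + 41**2 - 46*41) = -632320 - (-22 + 1681 - 1886) = -632320 - 1*(-227) = -632320 + 227 = -632093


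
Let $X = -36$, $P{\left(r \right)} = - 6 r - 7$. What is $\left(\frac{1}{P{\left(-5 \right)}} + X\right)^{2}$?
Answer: $\frac{683929}{529} \approx 1292.9$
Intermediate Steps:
$P{\left(r \right)} = -7 - 6 r$
$\left(\frac{1}{P{\left(-5 \right)}} + X\right)^{2} = \left(\frac{1}{-7 - -30} - 36\right)^{2} = \left(\frac{1}{-7 + 30} - 36\right)^{2} = \left(\frac{1}{23} - 36\right)^{2} = \left(- \frac{827}{23}\right)^{2} = \frac{683929}{529}$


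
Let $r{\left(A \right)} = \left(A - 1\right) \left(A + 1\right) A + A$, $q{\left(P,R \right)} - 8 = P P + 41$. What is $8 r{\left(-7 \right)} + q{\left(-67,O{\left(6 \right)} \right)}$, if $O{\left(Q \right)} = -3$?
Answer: $1794$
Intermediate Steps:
$q{\left(P,R \right)} = 49 + P^{2}$ ($q{\left(P,R \right)} = 8 + \left(P P + 41\right) = 8 + \left(P^{2} + 41\right) = 8 + \left(41 + P^{2}\right) = 49 + P^{2}$)
$r{\left(A \right)} = A + A \left(1 + A\right) \left(-1 + A\right)$ ($r{\left(A \right)} = \left(-1 + A\right) \left(1 + A\right) A + A = \left(1 + A\right) \left(-1 + A\right) A + A = A \left(1 + A\right) \left(-1 + A\right) + A = A + A \left(1 + A\right) \left(-1 + A\right)$)
$8 r{\left(-7 \right)} + q{\left(-67,O{\left(6 \right)} \right)} = 8 \left(-7\right)^{3} + \left(49 + \left(-67\right)^{2}\right) = 8 \left(-343\right) + \left(49 + 4489\right) = -2744 + 4538 = 1794$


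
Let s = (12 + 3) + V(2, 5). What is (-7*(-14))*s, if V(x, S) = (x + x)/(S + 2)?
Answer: 1526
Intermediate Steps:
V(x, S) = 2*x/(2 + S) (V(x, S) = (2*x)/(2 + S) = 2*x/(2 + S))
s = 109/7 (s = (12 + 3) + 2*2/(2 + 5) = 15 + 2*2/7 = 15 + 2*2*(⅐) = 15 + 4/7 = 109/7 ≈ 15.571)
(-7*(-14))*s = -7*(-14)*(109/7) = 98*(109/7) = 1526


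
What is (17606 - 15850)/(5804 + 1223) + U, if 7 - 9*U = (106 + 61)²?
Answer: -21767890/7027 ≈ -3097.8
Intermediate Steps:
U = -3098 (U = 7/9 - (106 + 61)²/9 = 7/9 - ⅑*167² = 7/9 - ⅑*27889 = 7/9 - 27889/9 = -3098)
(17606 - 15850)/(5804 + 1223) + U = (17606 - 15850)/(5804 + 1223) - 3098 = 1756/7027 - 3098 = -21767890/7027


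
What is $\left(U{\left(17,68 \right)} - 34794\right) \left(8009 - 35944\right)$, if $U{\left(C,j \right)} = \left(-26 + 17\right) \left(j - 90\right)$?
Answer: $966439260$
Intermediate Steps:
$U{\left(C,j \right)} = 810 - 9 j$ ($U{\left(C,j \right)} = - 9 \left(-90 + j\right) = 810 - 9 j$)
$\left(U{\left(17,68 \right)} - 34794\right) \left(8009 - 35944\right) = \left(\left(810 - 612\right) - 34794\right) \left(8009 - 35944\right) = \left(\left(810 - 612\right) - 34794\right) \left(-27935\right) = \left(198 - 34794\right) \left(-27935\right) = \left(-34596\right) \left(-27935\right) = 966439260$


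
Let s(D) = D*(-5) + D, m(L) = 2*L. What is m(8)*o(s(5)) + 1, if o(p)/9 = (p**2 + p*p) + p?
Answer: 112321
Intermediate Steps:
s(D) = -4*D (s(D) = -5*D + D = -4*D)
o(p) = 9*p + 18*p**2 (o(p) = 9*((p**2 + p*p) + p) = 9*((p**2 + p**2) + p) = 9*(2*p**2 + p) = 9*(p + 2*p**2) = 9*p + 18*p**2)
m(8)*o(s(5)) + 1 = (2*8)*(9*(-4*5)*(1 + 2*(-4*5))) + 1 = 16*(9*(-20)*(1 + 2*(-20))) + 1 = 16*(9*(-20)*(1 - 40)) + 1 = 16*(9*(-20)*(-39)) + 1 = 16*7020 + 1 = 112320 + 1 = 112321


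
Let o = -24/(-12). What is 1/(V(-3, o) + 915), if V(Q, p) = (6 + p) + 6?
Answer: 1/929 ≈ 0.0010764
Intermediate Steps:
o = 2 (o = -24*(-1/12) = 2)
V(Q, p) = 12 + p
1/(V(-3, o) + 915) = 1/((12 + 2) + 915) = 1/(14 + 915) = 1/929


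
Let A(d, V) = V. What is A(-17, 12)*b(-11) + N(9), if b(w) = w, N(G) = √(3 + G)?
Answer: -132 + 2*√3 ≈ -128.54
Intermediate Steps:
A(-17, 12)*b(-11) + N(9) = 12*(-11) + √(3 + 9) = -132 + √12 = -132 + 2*√3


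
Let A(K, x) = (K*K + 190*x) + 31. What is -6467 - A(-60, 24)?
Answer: -14658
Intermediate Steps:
A(K, x) = 31 + K² + 190*x (A(K, x) = (K² + 190*x) + 31 = 31 + K² + 190*x)
-6467 - A(-60, 24) = -6467 - (31 + (-60)² + 190*24) = -6467 - (31 + 3600 + 4560) = -6467 - 1*8191 = -6467 - 8191 = -14658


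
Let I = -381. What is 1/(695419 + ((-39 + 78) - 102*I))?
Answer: 1/734320 ≈ 1.3618e-6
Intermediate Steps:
1/(695419 + ((-39 + 78) - 102*I)) = 1/(695419 + ((-39 + 78) - 102*(-381))) = 1/(695419 + (39 + 38862)) = 1/(695419 + 38901) = 1/734320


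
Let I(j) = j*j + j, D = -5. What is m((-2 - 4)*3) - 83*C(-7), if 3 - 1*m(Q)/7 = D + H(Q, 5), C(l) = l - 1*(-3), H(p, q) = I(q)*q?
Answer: -662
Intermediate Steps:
I(j) = j + j**2 (I(j) = j**2 + j = j + j**2)
H(p, q) = q**2*(1 + q) (H(p, q) = (q*(1 + q))*q = q**2*(1 + q))
C(l) = 3 + l (C(l) = l + 3 = 3 + l)
m(Q) = -994 (m(Q) = 21 - 7*(-5 + 5**2*(1 + 5)) = 21 - 7*(-5 + 25*6) = 21 - 7*(-5 + 150) = 21 - 7*145 = 21 - 1015 = -994)
m((-2 - 4)*3) - 83*C(-7) = -994 - 83*(3 - 7) = -994 - 83*(-4) = -994 + 332 = -662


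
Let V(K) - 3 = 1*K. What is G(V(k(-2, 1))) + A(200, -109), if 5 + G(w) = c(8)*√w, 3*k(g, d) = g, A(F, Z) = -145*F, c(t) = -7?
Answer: -29005 - 7*√21/3 ≈ -29016.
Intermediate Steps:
k(g, d) = g/3
V(K) = 3 + K (V(K) = 3 + 1*K = 3 + K)
G(w) = -5 - 7*√w
G(V(k(-2, 1))) + A(200, -109) = (-5 - 7*√(3 + (⅓)*(-2))) - 145*200 = (-5 - 7*√(3 - ⅔)) - 29000 = (-5 - 7*√21/3) - 29000 = -29005 - 7*√21/3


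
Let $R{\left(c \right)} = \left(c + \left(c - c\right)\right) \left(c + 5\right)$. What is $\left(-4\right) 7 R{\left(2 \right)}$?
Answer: $-392$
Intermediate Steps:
$R{\left(c \right)} = c \left(5 + c\right)$ ($R{\left(c \right)} = \left(c + 0\right) \left(5 + c\right) = c \left(5 + c\right)$)
$\left(-4\right) 7 R{\left(2 \right)} = \left(-4\right) 7 \cdot 2 \left(5 + 2\right) = - 28 \cdot 2 \cdot 7 = \left(-28\right) 14 = -392$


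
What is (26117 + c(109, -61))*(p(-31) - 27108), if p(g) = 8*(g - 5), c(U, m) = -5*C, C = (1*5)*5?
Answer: -712076832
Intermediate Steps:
C = 25 (C = 5*5 = 25)
c(U, m) = -125 (c(U, m) = -5*25 = -125)
p(g) = -40 + 8*g (p(g) = 8*(-5 + g) = -40 + 8*g)
(26117 + c(109, -61))*(p(-31) - 27108) = (26117 - 125)*((-40 + 8*(-31)) - 27108) = 25992*((-40 - 248) - 27108) = 25992*(-288 - 27108) = 25992*(-27396) = -712076832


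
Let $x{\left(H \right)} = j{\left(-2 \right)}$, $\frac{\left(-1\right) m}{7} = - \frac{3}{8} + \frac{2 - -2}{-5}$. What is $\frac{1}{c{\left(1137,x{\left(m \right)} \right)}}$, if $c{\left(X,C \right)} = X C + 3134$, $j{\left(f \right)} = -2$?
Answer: $\frac{1}{860} \approx 0.0011628$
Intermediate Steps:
$m = \frac{329}{40}$ ($m = - 7 \left(- \frac{3}{8} + \frac{2 - -2}{-5}\right) = - 7 \left(\left(-3\right) \frac{1}{8} + \left(2 + 2\right) \left(- \frac{1}{5}\right)\right) = - 7 \left(- \frac{3}{8} + 4 \left(- \frac{1}{5}\right)\right) = - 7 \left(- \frac{3}{8} - \frac{4}{5}\right) = \left(-7\right) \left(- \frac{47}{40}\right) = \frac{329}{40} \approx 8.225$)
$x{\left(H \right)} = -2$
$c{\left(X,C \right)} = 3134 + C X$ ($c{\left(X,C \right)} = C X + 3134 = 3134 + C X$)
$\frac{1}{c{\left(1137,x{\left(m \right)} \right)}} = \frac{1}{3134 - 2274} = \frac{1}{860}$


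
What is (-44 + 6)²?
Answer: 1444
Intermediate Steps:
(-44 + 6)² = (-38)² = 1444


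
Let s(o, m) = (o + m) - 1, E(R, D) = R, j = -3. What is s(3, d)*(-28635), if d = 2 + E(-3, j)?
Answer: -28635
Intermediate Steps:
d = -1 (d = 2 - 3 = -1)
s(o, m) = -1 + m + o (s(o, m) = (m + o) - 1 = -1 + m + o)
s(3, d)*(-28635) = (-1 - 1 + 3)*(-28635) = 1*(-28635) = -28635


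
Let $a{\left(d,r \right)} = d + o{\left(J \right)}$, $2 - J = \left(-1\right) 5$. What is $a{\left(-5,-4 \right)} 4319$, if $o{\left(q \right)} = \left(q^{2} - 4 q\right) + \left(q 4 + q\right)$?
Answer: $220269$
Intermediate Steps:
$J = 7$ ($J = 2 - \left(-1\right) 5 = 2 - -5 = 2 + 5 = 7$)
$o{\left(q \right)} = q + q^{2}$ ($o{\left(q \right)} = \left(q^{2} - 4 q\right) + \left(4 q + q\right) = \left(q^{2} - 4 q\right) + 5 q = q + q^{2}$)
$a{\left(d,r \right)} = 56 + d$ ($a{\left(d,r \right)} = d + 7 \left(1 + 7\right) = d + 7 \cdot 8 = d + 56 = 56 + d$)
$a{\left(-5,-4 \right)} 4319 = \left(56 - 5\right) 4319 = 51 \cdot 4319 = 220269$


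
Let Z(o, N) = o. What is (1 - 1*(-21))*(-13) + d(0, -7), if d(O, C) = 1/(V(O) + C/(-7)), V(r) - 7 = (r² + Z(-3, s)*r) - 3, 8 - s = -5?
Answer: -1429/5 ≈ -285.80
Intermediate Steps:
s = 13 (s = 8 - 1*(-5) = 8 + 5 = 13)
V(r) = 4 + r² - 3*r (V(r) = 7 + ((r² - 3*r) - 3) = 7 + (-3 + r² - 3*r) = 4 + r² - 3*r)
d(O, C) = 1/(4 + O² - 3*O - C/7) (d(O, C) = 1/((4 + O² - 3*O) + C/(-7)) = 1/((4 + O² - 3*O) + C*(-⅐)) = 1/((4 + O² - 3*O) - C/7) = 1/(4 + O² - 3*O - C/7))
(1 - 1*(-21))*(-13) + d(0, -7) = (1 - 1*(-21))*(-13) - 7/(-28 - 7 - 7*0² + 21*0) = (1 + 21)*(-13) - 7/(-28 - 7 - 7*0 + 0) = 22*(-13) - 7/(-28 - 7 + 0 + 0) = -286 - 7/(-35) = -286 - 7*(-1/35) = -286 + ⅕ = -1429/5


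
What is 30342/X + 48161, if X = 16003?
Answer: 59288525/1231 ≈ 48163.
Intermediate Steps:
30342/X + 48161 = 30342/16003 + 48161 = 30342*(1/16003) + 48161 = 2334/1231 + 48161 = 59288525/1231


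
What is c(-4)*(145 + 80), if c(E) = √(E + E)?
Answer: 450*I*√2 ≈ 636.4*I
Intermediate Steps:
c(E) = √2*√E (c(E) = √(2*E) = √2*√E)
c(-4)*(145 + 80) = (√2*√(-4))*(145 + 80) = (√2*(2*I))*225 = (2*I*√2)*225 = 450*I*√2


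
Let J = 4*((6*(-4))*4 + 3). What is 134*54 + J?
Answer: 6864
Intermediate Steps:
J = -372 (J = 4*(-24*4 + 3) = 4*(-96 + 3) = 4*(-93) = -372)
134*54 + J = 134*54 - 372 = 7236 - 372 = 6864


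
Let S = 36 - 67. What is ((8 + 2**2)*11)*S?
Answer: -4092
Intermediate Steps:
S = -31
((8 + 2**2)*11)*S = ((8 + 2**2)*11)*(-31) = ((8 + 4)*11)*(-31) = (12*11)*(-31) = 132*(-31) = -4092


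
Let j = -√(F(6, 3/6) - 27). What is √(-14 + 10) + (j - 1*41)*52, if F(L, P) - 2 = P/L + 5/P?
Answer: -2132 + 2*I - 26*I*√537/3 ≈ -2132.0 - 198.83*I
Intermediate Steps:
F(L, P) = 2 + 5/P + P/L (F(L, P) = 2 + (P/L + 5/P) = 2 + (5/P + P/L) = 2 + 5/P + P/L)
j = -I*√537/6 (j = -√((2 + 5/((3/6)) + (3/6)/6) - 27) = -√((2 + 5/((3*(⅙))) + (3*(⅙))*(⅙)) - 27) = -√((2 + 5/(½) + (½)*(⅙)) - 27) = -√((2 + 5*2 + 1/12) - 27) = -√((2 + 10 + 1/12) - 27) = -√(145/12 - 27) = -√(-179/12) = -I*√537/6 ≈ -3.8622*I)
√(-14 + 10) + (j - 1*41)*52 = √(-14 + 10) + (-I*√537/6 - 1*41)*52 = √(-4) + (-I*√537/6 - 41)*52 = 2*I + (-41 - I*√537/6)*52 = 2*I + (-2132 - 26*I*√537/3) = -2132 + 2*I - 26*I*√537/3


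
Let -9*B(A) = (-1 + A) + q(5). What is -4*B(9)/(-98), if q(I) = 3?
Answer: -22/441 ≈ -0.049887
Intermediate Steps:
B(A) = -2/9 - A/9 (B(A) = -((-1 + A) + 3)/9 = -(2 + A)/9 = -2/9 - A/9)
-4*B(9)/(-98) = -4*(-2/9 - 1/9*9)/(-98) = -4*(-2/9 - 1)*(-1)/98 = -(-44)*(-1)/(9*98) = -4*11/882 = -22/441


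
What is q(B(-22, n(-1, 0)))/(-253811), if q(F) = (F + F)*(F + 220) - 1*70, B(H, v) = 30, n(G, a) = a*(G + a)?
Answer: -14930/253811 ≈ -0.058823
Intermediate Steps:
q(F) = -70 + 2*F*(220 + F) (q(F) = (2*F)*(220 + F) - 70 = 2*F*(220 + F) - 70 = -70 + 2*F*(220 + F))
q(B(-22, n(-1, 0)))/(-253811) = (-70 + 2*30² + 440*30)/(-253811) = (-70 + 2*900 + 13200)*(-1/253811) = (-70 + 1800 + 13200)*(-1/253811) = 14930*(-1/253811) = -14930/253811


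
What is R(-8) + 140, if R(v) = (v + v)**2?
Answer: 396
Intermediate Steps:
R(v) = 4*v**2 (R(v) = (2*v)**2 = 4*v**2)
R(-8) + 140 = 4*(-8)**2 + 140 = 4*64 + 140 = 256 + 140 = 396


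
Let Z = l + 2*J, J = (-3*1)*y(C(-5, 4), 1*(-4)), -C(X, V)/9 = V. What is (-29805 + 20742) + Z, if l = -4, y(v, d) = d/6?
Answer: -9063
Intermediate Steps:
C(X, V) = -9*V
y(v, d) = d/6 (y(v, d) = d*(1/6) = d/6)
J = 2 (J = (-3*1)*((1*(-4))/6) = -(-4)/2 = -3*(-2/3) = 2)
Z = 0 (Z = -4 + 2*2 = -4 + 4 = 0)
(-29805 + 20742) + Z = (-29805 + 20742) + 0 = -9063 + 0 = -9063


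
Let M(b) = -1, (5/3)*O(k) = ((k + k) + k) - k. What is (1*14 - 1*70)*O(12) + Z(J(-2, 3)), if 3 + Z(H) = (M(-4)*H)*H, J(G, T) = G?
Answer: -4067/5 ≈ -813.40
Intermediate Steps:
O(k) = 6*k/5 (O(k) = 3*(((k + k) + k) - k)/5 = 3*((2*k + k) - k)/5 = 3*(3*k - k)/5 = 3*(2*k)/5 = 6*k/5)
Z(H) = -3 - H² (Z(H) = -3 + (-H)*H = -3 - H²)
(1*14 - 1*70)*O(12) + Z(J(-2, 3)) = (1*14 - 1*70)*((6/5)*12) + (-3 - 1*(-2)²) = (14 - 70)*(72/5) + (-3 - 1*4) = -56*72/5 + (-3 - 4) = -4032/5 - 7 = -4067/5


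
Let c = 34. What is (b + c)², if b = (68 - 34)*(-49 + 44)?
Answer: 18496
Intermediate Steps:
b = -170 (b = 34*(-5) = -170)
(b + c)² = (-170 + 34)² = (-136)² = 18496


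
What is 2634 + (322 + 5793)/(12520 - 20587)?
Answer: 21242363/8067 ≈ 2633.2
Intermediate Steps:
2634 + (322 + 5793)/(12520 - 20587) = 2634 + 6115/(-8067) = 2634 + 6115*(-1/8067) = 2634 - 6115/8067 = 21242363/8067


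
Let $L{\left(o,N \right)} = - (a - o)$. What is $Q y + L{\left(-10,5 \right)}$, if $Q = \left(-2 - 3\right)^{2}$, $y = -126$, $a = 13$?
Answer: $-3173$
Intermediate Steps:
$L{\left(o,N \right)} = -13 + o$ ($L{\left(o,N \right)} = - (13 - o) = -13 + o$)
$Q = 25$ ($Q = \left(-5\right)^{2} = 25$)
$Q y + L{\left(-10,5 \right)} = 25 \left(-126\right) - 23 = -3150 - 23 = -3173$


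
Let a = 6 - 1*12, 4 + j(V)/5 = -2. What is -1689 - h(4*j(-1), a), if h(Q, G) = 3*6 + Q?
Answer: -1587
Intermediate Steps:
j(V) = -30 (j(V) = -20 + 5*(-2) = -20 - 10 = -30)
a = -6 (a = 6 - 12 = -6)
h(Q, G) = 18 + Q
-1689 - h(4*j(-1), a) = -1689 - (18 + 4*(-30)) = -1689 - (18 - 120) = -1689 - 1*(-102) = -1689 + 102 = -1587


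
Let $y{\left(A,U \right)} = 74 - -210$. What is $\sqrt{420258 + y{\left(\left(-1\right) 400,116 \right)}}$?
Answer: $\sqrt{420542} \approx 648.49$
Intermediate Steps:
$y{\left(A,U \right)} = 284$ ($y{\left(A,U \right)} = 74 + 210 = 284$)
$\sqrt{420258 + y{\left(\left(-1\right) 400,116 \right)}} = \sqrt{420258 + 284} = \sqrt{420542}$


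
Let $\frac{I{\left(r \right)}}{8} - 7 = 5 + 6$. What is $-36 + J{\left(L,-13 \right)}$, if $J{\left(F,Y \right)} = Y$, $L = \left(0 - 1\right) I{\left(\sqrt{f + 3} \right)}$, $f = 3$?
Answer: $-49$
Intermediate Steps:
$I{\left(r \right)} = 144$ ($I{\left(r \right)} = 56 + 8 \left(5 + 6\right) = 56 + 8 \cdot 11 = 56 + 88 = 144$)
$L = -144$ ($L = \left(0 - 1\right) 144 = \left(-1\right) 144 = -144$)
$-36 + J{\left(L,-13 \right)} = -36 - 13 = -49$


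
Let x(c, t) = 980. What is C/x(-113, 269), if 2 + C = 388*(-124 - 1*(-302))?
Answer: 4933/70 ≈ 70.471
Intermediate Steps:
C = 69062 (C = -2 + 388*(-124 - 1*(-302)) = -2 + 388*(-124 + 302) = -2 + 388*178 = -2 + 69064 = 69062)
C/x(-113, 269) = 69062/980 = 69062*(1/980) = 4933/70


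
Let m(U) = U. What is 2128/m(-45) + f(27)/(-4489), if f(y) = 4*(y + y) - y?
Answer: -9561097/202005 ≈ -47.331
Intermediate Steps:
f(y) = 7*y (f(y) = 4*(2*y) - y = 8*y - y = 7*y)
2128/m(-45) + f(27)/(-4489) = 2128/(-45) + (7*27)/(-4489) = 2128*(-1/45) + 189*(-1/4489) = -2128/45 - 189/4489 = -9561097/202005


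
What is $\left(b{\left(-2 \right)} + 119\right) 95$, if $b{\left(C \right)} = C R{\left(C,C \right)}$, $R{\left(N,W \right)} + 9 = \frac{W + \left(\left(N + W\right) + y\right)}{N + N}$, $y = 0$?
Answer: $12730$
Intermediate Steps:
$R{\left(N,W \right)} = -9 + \frac{N + 2 W}{2 N}$ ($R{\left(N,W \right)} = -9 + \frac{W + \left(\left(N + W\right) + 0\right)}{N + N} = -9 + \frac{W + \left(N + W\right)}{2 N} = -9 + \left(N + 2 W\right) \frac{1}{2 N} = -9 + \frac{N + 2 W}{2 N}$)
$b{\left(C \right)} = - \frac{15 C}{2}$ ($b{\left(C \right)} = C \left(- \frac{17}{2} + \frac{C}{C}\right) = C \left(- \frac{17}{2} + 1\right) = C \left(- \frac{15}{2}\right) = - \frac{15 C}{2}$)
$\left(b{\left(-2 \right)} + 119\right) 95 = \left(\left(- \frac{15}{2}\right) \left(-2\right) + 119\right) 95 = \left(15 + 119\right) 95 = 134 \cdot 95 = 12730$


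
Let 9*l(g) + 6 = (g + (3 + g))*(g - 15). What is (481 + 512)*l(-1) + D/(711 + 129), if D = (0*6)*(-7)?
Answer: -7282/3 ≈ -2427.3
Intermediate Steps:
l(g) = -2/3 + (-15 + g)*(3 + 2*g)/9 (l(g) = -2/3 + ((g + (3 + g))*(g - 15))/9 = -2/3 + ((3 + 2*g)*(-15 + g))/9 = -2/3 + ((-15 + g)*(3 + 2*g))/9 = -2/3 + (-15 + g)*(3 + 2*g)/9)
D = 0 (D = 0*(-7) = 0)
(481 + 512)*l(-1) + D/(711 + 129) = (481 + 512)*(-17/3 - 3*(-1) + (2/9)*(-1)**2) + 0/(711 + 129) = 993*(-17/3 + 3 + (2/9)*1) + 0/840 = 993*(-17/3 + 3 + 2/9) + 0*(1/840) = 993*(-22/9) + 0 = -7282/3 + 0 = -7282/3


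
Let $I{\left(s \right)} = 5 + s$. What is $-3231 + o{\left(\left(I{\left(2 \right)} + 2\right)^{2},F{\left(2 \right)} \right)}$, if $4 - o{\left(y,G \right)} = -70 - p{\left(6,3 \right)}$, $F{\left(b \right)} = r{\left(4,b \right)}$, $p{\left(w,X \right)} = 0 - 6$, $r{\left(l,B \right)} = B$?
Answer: $-3163$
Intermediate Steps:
$p{\left(w,X \right)} = -6$ ($p{\left(w,X \right)} = 0 - 6 = -6$)
$F{\left(b \right)} = b$
$o{\left(y,G \right)} = 68$ ($o{\left(y,G \right)} = 4 - \left(-70 - -6\right) = 4 - \left(-70 + 6\right) = 4 - -64 = 4 + 64 = 68$)
$-3231 + o{\left(\left(I{\left(2 \right)} + 2\right)^{2},F{\left(2 \right)} \right)} = -3231 + 68 = -3163$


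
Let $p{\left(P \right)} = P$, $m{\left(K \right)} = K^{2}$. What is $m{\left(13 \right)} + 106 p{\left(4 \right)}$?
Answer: $593$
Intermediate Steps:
$m{\left(13 \right)} + 106 p{\left(4 \right)} = 13^{2} + 106 \cdot 4 = 169 + 424 = 593$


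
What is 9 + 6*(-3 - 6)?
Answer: -45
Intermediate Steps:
9 + 6*(-3 - 6) = 9 + 6*(-9) = 9 - 54 = -45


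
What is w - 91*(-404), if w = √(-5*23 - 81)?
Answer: 36764 + 14*I ≈ 36764.0 + 14.0*I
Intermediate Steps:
w = 14*I (w = √(-115 - 81) = √(-196) = 14*I ≈ 14.0*I)
w - 91*(-404) = 14*I - 91*(-404) = 14*I + 36764 = 36764 + 14*I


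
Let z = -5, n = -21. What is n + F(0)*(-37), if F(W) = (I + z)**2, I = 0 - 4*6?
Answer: -31138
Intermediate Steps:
I = -24 (I = 0 - 24 = -24)
F(W) = 841 (F(W) = (-24 - 5)**2 = (-29)**2 = 841)
n + F(0)*(-37) = -21 + 841*(-37) = -21 - 31117 = -31138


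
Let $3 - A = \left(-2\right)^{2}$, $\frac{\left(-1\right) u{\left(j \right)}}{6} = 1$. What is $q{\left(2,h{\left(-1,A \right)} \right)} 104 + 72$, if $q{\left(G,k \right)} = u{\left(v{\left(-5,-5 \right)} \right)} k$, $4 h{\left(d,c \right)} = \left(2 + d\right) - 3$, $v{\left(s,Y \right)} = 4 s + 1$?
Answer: $384$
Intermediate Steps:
$v{\left(s,Y \right)} = 1 + 4 s$
$u{\left(j \right)} = -6$ ($u{\left(j \right)} = \left(-6\right) 1 = -6$)
$A = -1$ ($A = 3 - \left(-2\right)^{2} = 3 - 4 = -1$)
$h{\left(d,c \right)} = - \frac{1}{4} + \frac{d}{4}$ ($h{\left(d,c \right)} = \frac{\left(2 + d\right) - 3}{4} = \frac{-1 + d}{4} = - \frac{1}{4} + \frac{d}{4}$)
$q{\left(G,k \right)} = - 6 k$
$q{\left(2,h{\left(-1,A \right)} \right)} 104 + 72 = - 6 \left(- \frac{1}{4} + \frac{1}{4} \left(-1\right)\right) 104 + 72 = - 6 \left(- \frac{1}{4} - \frac{1}{4}\right) 104 + 72 = \left(-6\right) \left(- \frac{1}{2}\right) 104 + 72 = 3 \cdot 104 + 72 = 312 + 72 = 384$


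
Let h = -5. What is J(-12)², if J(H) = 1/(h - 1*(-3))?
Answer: ¼ ≈ 0.25000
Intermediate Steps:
J(H) = -½ (J(H) = 1/(-5 - 1*(-3)) = 1/(-5 + 3) = 1/(-2) = -½)
J(-12)² = (-½)² = ¼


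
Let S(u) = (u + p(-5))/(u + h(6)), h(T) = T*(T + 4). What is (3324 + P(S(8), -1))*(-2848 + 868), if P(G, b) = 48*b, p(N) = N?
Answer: -6486480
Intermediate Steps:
h(T) = T*(4 + T)
S(u) = (-5 + u)/(60 + u) (S(u) = (u - 5)/(u + 6*(4 + 6)) = (-5 + u)/(u + 6*10) = (-5 + u)/(u + 60) = (-5 + u)/(60 + u))
(3324 + P(S(8), -1))*(-2848 + 868) = (3324 + 48*(-1))*(-2848 + 868) = (3324 - 48)*(-1980) = 3276*(-1980) = -6486480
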